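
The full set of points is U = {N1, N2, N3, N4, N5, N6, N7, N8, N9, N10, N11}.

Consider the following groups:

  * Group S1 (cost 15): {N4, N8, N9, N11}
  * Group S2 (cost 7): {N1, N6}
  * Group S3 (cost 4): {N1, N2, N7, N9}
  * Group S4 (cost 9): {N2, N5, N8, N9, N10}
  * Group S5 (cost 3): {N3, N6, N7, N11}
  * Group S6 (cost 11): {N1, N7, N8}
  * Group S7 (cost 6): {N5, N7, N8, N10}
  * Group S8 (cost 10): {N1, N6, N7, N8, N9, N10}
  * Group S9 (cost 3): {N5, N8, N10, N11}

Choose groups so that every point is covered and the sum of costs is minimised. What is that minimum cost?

25

S1, S3, S5, S9 together cover every point (S1 ∪ S3 ∪ S5 ∪ S9 = {N1, N2, N3, N4, N5, N6, N7, N8, N9, N10, N11}); total cost 15 + 4 + 3 + 3 = 25.
No covering selection has total cost below 25.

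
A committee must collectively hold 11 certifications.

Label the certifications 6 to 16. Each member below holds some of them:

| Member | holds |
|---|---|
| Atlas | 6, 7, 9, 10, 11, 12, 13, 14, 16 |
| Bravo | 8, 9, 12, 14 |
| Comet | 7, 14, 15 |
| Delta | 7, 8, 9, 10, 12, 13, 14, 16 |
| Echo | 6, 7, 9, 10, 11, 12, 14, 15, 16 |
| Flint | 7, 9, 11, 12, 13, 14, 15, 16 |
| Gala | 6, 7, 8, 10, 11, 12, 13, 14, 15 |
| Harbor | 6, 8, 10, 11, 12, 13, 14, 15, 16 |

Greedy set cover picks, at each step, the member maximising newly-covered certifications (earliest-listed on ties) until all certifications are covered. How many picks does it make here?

2

Greedy: pick Atlas (covers 9 new) → pick Gala (covers 2 new). Total picks: 2.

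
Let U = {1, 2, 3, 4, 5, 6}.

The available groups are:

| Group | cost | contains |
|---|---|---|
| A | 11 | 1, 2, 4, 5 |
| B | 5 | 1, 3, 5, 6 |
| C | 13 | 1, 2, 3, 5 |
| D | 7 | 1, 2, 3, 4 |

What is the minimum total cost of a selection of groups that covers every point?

12

B, D together cover every point (B ∪ D = {1, 2, 3, 4, 5, 6}); total cost 5 + 7 = 12.
No covering selection has total cost below 12.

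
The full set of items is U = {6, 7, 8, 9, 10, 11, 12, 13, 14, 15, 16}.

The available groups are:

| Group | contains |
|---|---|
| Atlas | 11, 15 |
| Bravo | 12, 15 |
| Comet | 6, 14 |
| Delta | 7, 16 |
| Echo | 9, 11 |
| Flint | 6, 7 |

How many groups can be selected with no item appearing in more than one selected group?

Bravo, Comet, Delta, Echo are pairwise disjoint (Bravo={12,15}; Comet={6,14}; Delta={7,16}; Echo={9,11}).
Every remaining group overlaps one of these, and no 5 of the listed groups are pairwise disjoint, so 4 is the maximum.

4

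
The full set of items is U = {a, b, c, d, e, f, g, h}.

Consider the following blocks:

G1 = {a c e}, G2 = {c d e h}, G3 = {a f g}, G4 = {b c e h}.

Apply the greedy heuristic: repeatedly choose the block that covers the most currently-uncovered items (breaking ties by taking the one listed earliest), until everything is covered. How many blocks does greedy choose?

Greedy: pick G2 (covers 4 new) → pick G3 (covers 3 new) → pick G4 (covers 1 new). Total picks: 3.

3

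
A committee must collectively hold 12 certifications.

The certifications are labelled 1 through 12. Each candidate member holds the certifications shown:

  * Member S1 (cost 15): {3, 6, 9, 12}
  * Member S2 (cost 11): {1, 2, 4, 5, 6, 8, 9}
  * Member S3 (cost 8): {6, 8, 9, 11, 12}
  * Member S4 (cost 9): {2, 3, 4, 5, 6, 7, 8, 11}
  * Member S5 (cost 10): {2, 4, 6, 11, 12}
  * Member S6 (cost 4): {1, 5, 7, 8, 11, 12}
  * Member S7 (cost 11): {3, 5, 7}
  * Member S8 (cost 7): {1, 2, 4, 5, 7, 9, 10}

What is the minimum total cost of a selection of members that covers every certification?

S4, S6, S8 together cover every certification (S4 ∪ S6 ∪ S8 = {1, 2, 3, 4, 5, 6, 7, 8, 9, 10, 11, 12}); total cost 9 + 4 + 7 = 20.
No covering selection has total cost below 20.

20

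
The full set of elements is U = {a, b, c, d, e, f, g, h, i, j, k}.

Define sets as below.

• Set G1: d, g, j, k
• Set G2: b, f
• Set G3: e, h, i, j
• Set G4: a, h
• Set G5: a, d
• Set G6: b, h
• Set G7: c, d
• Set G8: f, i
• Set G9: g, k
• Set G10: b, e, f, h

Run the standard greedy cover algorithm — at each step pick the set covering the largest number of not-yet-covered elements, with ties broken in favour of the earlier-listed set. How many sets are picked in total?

5

Greedy: pick G1 (covers 4 new) → pick G10 (covers 4 new) → pick G3 (covers 1 new) → pick G4 (covers 1 new) → pick G7 (covers 1 new). Total picks: 5.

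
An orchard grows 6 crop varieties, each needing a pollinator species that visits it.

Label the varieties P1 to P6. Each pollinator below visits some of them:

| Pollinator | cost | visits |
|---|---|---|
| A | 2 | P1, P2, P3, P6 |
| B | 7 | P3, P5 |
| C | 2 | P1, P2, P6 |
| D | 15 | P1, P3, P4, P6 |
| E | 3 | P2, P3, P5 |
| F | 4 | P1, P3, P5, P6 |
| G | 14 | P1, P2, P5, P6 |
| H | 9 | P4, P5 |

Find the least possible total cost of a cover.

11

A, H together cover every variety (A ∪ H = {P1, P2, P3, P4, P5, P6}); total cost 2 + 9 = 11.
The greedy pick A, E, H costs 14; no covering selection beats 11.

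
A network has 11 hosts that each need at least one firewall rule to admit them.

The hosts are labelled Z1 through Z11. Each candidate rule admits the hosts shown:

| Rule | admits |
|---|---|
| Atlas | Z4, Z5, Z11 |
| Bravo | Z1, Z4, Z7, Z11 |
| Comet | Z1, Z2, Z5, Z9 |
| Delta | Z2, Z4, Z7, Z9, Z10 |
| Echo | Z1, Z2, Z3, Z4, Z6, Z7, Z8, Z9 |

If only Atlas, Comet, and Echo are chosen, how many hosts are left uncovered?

1

Union of Atlas, Comet, Echo = {Z1, Z2, Z3, Z4, Z5, Z6, Z7, Z8, Z9, Z11}.
Not covered: Z10 — 1 host.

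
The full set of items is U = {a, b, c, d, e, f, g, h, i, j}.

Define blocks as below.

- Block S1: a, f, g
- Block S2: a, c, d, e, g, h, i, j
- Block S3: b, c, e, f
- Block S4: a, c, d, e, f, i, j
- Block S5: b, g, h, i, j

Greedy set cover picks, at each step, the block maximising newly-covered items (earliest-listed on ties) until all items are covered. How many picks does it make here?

Greedy: pick S2 (covers 8 new) → pick S3 (covers 2 new). Total picks: 2.

2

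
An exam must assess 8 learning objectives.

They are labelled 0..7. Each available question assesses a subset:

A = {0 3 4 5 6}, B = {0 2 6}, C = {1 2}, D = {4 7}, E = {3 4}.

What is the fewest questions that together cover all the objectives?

3

A and C and D together: A ∪ C ∪ D = {0, 1, 2, 3, 4, 5, 6, 7} — every objective is covered.
Only C contains 1, so C is forced; the remaining 6 objectives need at least 2 more questions (each remaining question adds at most 5) — so at least 3 questions are needed, and 3 is optimal.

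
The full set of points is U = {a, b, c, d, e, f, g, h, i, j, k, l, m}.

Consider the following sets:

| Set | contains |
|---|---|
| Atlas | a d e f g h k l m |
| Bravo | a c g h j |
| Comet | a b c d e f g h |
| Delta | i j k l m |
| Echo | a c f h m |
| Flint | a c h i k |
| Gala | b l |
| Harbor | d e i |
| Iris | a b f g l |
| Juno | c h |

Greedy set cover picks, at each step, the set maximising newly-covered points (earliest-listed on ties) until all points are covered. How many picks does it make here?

Greedy: pick Atlas (covers 9 new) → pick Bravo (covers 2 new) → pick Comet (covers 1 new) → pick Delta (covers 1 new). Total picks: 4.
(The true minimum cover uses only 2 sets, so greedy is not optimal here.)

4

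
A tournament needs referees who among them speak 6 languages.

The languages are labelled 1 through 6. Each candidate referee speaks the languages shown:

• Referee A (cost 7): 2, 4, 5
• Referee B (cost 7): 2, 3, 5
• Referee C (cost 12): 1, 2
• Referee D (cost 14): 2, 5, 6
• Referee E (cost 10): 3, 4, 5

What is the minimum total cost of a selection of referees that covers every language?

C, D, E together cover every language (C ∪ D ∪ E = {1, 2, 3, 4, 5, 6}); total cost 12 + 14 + 10 = 36.
The greedy pick A, B, C, D costs 40; no covering selection beats 36.

36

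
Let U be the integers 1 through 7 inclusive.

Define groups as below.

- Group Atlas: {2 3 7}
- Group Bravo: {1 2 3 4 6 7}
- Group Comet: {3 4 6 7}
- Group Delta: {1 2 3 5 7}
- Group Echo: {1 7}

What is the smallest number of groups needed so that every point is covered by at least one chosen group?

Take {Bravo, Delta}. Their union is {1, 2, 3, 4, 5, 6, 7}, which is all 7 points.
No single group has all 7 points (the largest, Bravo, has 6), so 2 is optimal.

2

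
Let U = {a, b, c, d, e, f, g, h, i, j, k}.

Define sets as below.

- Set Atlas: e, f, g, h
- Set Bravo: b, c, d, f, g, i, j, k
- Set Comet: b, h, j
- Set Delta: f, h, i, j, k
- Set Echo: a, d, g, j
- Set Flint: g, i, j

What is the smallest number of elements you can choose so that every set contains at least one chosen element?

T = {e, j} meets every set (each contains at least one member of T), and |T| = 2.
No single element lies in every set, so at least 2 are needed and 2 is optimal.

2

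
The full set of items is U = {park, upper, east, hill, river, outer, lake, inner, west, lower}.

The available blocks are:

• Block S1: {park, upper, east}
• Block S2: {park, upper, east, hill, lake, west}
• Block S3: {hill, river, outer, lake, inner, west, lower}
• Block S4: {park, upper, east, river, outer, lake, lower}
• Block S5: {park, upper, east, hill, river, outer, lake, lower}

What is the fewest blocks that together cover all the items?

S3 and S4 together: S3 ∪ S4 = {park, upper, east, hill, river, outer, lake, inner, west, lower} — every item is covered.
No single block has all 10 items (the largest, S5, has 8), so 2 is optimal.

2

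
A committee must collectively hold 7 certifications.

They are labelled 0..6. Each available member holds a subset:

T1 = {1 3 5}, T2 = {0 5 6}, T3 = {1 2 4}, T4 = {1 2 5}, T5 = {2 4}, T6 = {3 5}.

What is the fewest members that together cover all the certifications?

T2 and T3 and T6 together: T2 ∪ T3 ∪ T6 = {0, 1, 2, 3, 4, 5, 6} — every certification is covered.
Each member has at most 3 certifications, and 2·3 = 6 < 7 — so at least 3 members are needed, and 3 is optimal.

3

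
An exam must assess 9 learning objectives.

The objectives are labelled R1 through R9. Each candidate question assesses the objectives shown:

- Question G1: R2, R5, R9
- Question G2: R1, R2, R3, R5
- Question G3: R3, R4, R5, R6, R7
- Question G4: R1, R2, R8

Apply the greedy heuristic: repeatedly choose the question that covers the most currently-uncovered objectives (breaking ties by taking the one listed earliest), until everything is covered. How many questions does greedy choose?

Greedy: pick G3 (covers 5 new) → pick G4 (covers 3 new) → pick G1 (covers 1 new). Total picks: 3.

3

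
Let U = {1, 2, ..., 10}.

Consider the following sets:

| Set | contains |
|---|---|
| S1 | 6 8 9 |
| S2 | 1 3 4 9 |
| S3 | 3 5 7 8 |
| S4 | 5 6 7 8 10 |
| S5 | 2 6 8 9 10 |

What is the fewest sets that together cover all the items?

3

S2, S3, and S5 cover everything between them: the union {1, 2, 3, 4, 5, 6, 7, 8, 9, 10} is all of U.
Only S2 contains 1, so S2 is forced; the remaining 6 items need at least 2 more sets (each remaining set adds at most 5) — so at least 3 sets are needed, and 3 is optimal.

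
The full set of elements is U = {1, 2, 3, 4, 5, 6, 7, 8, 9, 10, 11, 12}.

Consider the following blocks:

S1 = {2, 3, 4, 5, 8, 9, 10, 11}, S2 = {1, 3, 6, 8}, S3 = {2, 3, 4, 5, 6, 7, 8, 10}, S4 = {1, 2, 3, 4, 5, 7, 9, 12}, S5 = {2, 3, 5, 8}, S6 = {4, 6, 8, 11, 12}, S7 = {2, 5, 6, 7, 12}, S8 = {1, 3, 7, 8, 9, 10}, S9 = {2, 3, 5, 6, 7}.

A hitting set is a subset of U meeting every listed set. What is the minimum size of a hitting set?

The 2 elements {3, 12} hit every block.
No single element lies in every block, so at least 2 are needed and 2 is optimal.

2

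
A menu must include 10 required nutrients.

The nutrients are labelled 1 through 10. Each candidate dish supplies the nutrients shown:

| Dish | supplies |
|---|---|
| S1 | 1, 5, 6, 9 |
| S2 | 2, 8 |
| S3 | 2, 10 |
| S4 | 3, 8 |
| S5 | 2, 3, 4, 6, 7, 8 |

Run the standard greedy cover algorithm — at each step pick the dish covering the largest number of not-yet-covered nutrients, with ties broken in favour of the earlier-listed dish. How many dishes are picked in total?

3

Greedy: pick S5 (covers 6 new) → pick S1 (covers 3 new) → pick S3 (covers 1 new). Total picks: 3.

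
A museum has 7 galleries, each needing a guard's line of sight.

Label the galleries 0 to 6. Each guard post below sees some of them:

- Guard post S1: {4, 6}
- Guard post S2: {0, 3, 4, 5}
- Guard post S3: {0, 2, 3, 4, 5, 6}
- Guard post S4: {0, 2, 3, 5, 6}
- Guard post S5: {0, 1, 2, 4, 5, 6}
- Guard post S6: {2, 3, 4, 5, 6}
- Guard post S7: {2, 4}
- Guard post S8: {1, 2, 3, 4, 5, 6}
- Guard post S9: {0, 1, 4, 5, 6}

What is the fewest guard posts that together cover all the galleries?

2

S3 and S5 together: S3 ∪ S5 = {0, 1, 2, 3, 4, 5, 6} — every gallery is covered.
No single guard post has all 7 galleries (the largest, S3, has 6), so 2 is optimal.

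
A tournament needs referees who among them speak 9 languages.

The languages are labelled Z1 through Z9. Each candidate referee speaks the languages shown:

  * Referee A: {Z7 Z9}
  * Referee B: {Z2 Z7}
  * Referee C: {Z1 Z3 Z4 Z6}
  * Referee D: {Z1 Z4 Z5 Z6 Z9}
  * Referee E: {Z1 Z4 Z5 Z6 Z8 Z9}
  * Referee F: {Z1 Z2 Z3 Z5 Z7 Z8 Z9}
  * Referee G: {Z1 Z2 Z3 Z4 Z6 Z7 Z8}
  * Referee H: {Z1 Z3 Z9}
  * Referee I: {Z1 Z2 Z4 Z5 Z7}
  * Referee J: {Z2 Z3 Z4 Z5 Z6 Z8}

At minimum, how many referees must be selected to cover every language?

2

Take {F, J}. Their union is {Z1, Z2, Z3, Z4, Z5, Z6, Z7, Z8, Z9}, which is all 9 languages.
No single referee has all 9 languages (the largest, F, has 7), so 2 is optimal.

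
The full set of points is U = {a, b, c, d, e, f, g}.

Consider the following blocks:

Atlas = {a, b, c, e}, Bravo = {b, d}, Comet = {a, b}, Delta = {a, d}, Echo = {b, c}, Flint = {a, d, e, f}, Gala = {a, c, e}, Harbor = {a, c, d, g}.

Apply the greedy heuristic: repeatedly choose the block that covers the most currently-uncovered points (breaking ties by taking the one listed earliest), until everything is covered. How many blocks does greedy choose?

3

Greedy: pick Atlas (covers 4 new) → pick Flint (covers 2 new) → pick Harbor (covers 1 new). Total picks: 3.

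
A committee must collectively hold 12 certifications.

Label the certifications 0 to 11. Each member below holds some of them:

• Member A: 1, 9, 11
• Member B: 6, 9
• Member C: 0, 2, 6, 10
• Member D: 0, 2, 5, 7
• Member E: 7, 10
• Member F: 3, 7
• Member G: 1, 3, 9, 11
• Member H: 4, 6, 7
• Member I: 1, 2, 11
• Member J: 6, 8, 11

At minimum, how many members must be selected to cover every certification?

Take {D, E, G, H, J}. Their union is {0, 1, 2, 3, 4, 5, 6, 7, 8, 9, 10, 11}, which is all 12 certifications.
No 4 of the 10 members cover everything (all 210 combinations miss at least one certification), so 5 is optimal.

5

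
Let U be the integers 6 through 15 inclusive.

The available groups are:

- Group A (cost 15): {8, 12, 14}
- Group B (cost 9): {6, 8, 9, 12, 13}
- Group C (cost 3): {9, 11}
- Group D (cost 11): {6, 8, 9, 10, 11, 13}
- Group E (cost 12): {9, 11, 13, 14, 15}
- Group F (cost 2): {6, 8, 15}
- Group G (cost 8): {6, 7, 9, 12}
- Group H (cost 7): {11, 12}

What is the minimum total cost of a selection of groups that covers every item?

D, E, G together cover every item (D ∪ E ∪ G = {6, 7, 8, 9, 10, 11, 12, 13, 14, 15}); total cost 11 + 12 + 8 = 31.
The greedy pick F, C, G, D, E costs 36; no covering selection beats 31.

31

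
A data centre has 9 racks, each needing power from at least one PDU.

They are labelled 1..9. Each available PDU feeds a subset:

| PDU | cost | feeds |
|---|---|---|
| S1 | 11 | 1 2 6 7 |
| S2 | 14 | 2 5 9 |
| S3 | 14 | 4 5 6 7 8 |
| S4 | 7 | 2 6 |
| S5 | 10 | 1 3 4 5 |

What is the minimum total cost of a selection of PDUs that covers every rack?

38

S2, S3, S5 together cover every rack (S2 ∪ S3 ∪ S5 = {1, 2, 3, 4, 5, 6, 7, 8, 9}); total cost 14 + 14 + 10 = 38.
The greedy pick S5, S4, S3, S2 costs 45; no covering selection beats 38.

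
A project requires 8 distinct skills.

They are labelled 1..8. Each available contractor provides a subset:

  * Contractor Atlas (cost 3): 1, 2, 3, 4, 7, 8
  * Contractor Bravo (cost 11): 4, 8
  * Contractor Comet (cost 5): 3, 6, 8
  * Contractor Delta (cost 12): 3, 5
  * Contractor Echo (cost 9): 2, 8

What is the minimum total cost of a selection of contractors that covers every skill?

20

Atlas, Comet, Delta together cover every skill (Atlas ∪ Comet ∪ Delta = {1, 2, 3, 4, 5, 6, 7, 8}); total cost 3 + 5 + 12 = 20.
No covering selection has total cost below 20.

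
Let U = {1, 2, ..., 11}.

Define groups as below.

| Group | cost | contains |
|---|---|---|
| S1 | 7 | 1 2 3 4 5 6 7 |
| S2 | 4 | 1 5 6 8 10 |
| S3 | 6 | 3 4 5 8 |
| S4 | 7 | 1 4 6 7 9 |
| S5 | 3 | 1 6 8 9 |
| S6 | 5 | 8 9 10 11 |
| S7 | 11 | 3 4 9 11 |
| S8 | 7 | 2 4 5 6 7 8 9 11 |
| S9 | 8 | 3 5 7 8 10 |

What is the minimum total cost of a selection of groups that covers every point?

12

S1, S6 together cover every point (S1 ∪ S6 = {1, 2, 3, 4, 5, 6, 7, 8, 9, 10, 11}); total cost 7 + 5 = 12.
The greedy pick S5, S1, S6 costs 15; no covering selection beats 12.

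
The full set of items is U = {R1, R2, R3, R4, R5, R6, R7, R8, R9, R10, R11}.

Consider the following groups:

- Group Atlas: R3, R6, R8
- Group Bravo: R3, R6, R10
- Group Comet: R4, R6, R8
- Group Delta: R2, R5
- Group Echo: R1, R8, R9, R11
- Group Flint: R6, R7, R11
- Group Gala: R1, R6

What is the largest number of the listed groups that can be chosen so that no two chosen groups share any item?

Bravo, Delta, Echo are pairwise disjoint (Bravo={R3,R6,R10}; Delta={R2,R5}; Echo={R1,R8,R9,R11}).
Every remaining group overlaps one of these, and no 4 of the listed groups are pairwise disjoint, so 3 is the maximum.

3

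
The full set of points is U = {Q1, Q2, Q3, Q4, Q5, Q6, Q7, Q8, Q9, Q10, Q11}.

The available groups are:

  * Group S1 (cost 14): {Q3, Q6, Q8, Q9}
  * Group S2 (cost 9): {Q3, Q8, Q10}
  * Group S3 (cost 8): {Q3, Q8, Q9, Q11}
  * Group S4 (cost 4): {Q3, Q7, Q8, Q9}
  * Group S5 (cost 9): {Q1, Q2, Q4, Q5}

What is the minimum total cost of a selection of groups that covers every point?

44

S1, S2, S3, S4, S5 together cover every point (S1 ∪ S2 ∪ S3 ∪ S4 ∪ S5 = {Q1, Q2, Q3, Q4, Q5, Q6, Q7, Q8, Q9, Q10, Q11}); total cost 14 + 9 + 8 + 4 + 9 = 44.
No covering selection has total cost below 44.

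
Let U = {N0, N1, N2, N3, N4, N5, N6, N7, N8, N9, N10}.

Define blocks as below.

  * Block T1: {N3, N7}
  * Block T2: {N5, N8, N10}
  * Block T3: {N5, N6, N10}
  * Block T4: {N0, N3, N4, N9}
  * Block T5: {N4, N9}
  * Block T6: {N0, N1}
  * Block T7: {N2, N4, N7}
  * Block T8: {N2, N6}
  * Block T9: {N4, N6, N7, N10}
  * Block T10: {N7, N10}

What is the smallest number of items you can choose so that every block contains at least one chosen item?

5

Take H = {N1, N4, N6, N7, N10}. Each listed block contains at least one of these, so H is a hitting set of size 5.
The blocks T1, T2, T5, T6, T8 are pairwise disjoint, so any hitting set needs a separate item for each — at least 5. Hence 5 is optimal.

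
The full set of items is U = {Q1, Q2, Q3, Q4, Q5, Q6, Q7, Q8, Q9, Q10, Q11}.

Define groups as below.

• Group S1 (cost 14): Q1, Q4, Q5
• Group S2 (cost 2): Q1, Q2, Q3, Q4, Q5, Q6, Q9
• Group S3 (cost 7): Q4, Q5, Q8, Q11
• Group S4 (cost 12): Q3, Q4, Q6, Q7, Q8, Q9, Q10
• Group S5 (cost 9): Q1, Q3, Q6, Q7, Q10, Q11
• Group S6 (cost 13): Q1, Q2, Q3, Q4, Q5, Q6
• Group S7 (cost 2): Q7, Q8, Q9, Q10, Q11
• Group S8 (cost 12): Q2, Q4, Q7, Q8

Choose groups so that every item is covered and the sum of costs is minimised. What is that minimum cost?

S2, S7 together cover every item (S2 ∪ S7 = {Q1, Q2, Q3, Q4, Q5, Q6, Q7, Q8, Q9, Q10, Q11}); total cost 2 + 2 = 4.
No covering selection has total cost below 4.

4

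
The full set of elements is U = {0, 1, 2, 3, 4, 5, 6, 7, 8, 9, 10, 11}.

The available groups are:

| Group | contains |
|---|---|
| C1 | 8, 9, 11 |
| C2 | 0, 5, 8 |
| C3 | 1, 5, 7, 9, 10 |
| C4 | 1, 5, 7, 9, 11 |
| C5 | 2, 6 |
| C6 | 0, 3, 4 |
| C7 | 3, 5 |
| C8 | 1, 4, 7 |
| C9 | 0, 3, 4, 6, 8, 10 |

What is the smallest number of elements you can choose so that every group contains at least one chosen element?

Take H = {1, 2, 3, 8}. Each listed group contains at least one of these, so H is a hitting set of size 4.
The groups C1, C5, C7, C8 are pairwise disjoint, so any hitting set needs a separate element for each — at least 4. Hence 4 is optimal.

4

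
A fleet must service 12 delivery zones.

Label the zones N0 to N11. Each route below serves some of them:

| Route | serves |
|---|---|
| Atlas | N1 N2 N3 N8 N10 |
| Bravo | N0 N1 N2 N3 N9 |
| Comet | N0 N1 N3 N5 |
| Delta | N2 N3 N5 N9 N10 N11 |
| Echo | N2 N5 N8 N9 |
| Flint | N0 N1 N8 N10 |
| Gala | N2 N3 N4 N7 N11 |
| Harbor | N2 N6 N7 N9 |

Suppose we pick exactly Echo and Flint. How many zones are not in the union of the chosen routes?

Union of Echo, Flint = {N0, N1, N2, N5, N8, N9, N10}.
Not covered: N3, N4, N6, N7, N11 — 5 zones.

5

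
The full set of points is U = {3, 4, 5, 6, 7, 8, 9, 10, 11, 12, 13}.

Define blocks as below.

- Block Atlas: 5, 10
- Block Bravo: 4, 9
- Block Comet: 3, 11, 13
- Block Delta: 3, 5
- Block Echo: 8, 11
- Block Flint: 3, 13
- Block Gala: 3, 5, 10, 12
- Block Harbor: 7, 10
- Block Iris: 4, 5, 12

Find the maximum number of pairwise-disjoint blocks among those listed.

Bravo, Delta, Echo, Harbor are pairwise disjoint (Bravo={4,9}; Delta={3,5}; Echo={8,11}; Harbor={7,10}).
Every remaining block overlaps one of these, and no 5 of the listed blocks are pairwise disjoint, so 4 is the maximum.

4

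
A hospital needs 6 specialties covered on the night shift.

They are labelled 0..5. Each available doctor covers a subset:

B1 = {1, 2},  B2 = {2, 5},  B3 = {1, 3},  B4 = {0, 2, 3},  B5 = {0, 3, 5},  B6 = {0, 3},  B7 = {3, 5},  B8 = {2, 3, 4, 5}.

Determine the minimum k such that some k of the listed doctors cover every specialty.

Take {B1, B6, B8}. Their union is {0, 1, 2, 3, 4, 5}, which is all 6 specialties.
Only B8 contains 4, so B8 is forced; the remaining 2 specialties need at least 2 more doctors (each remaining doctor adds at most 1) — so at least 3 doctors are needed, and 3 is optimal.

3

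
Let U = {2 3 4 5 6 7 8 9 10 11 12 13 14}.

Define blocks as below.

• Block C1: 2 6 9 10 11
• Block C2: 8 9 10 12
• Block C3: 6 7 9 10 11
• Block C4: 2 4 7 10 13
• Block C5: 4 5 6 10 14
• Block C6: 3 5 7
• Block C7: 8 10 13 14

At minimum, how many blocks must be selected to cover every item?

C1, C2, C4, C6, and C7 cover everything between them: the union {2, 3, 4, 5, 6, 7, 8, 9, 10, 11, 12, 13, 14} is all of U.
No 4 of the 7 blocks cover everything (all 35 combinations miss at least one item), so 5 is optimal.

5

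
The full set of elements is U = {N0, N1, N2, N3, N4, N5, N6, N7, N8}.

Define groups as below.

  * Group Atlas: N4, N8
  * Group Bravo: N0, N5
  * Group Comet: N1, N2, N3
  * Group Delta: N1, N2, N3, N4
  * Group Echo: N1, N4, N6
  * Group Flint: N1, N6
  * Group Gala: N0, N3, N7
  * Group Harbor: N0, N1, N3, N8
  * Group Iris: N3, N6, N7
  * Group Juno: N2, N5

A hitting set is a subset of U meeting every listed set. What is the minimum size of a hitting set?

4

The 4 elements {N3, N5, N6, N8} hit every group.
The groups Atlas, Flint, Gala, Juno are pairwise disjoint, so any hitting set needs a separate element for each — at least 4. Hence 4 is optimal.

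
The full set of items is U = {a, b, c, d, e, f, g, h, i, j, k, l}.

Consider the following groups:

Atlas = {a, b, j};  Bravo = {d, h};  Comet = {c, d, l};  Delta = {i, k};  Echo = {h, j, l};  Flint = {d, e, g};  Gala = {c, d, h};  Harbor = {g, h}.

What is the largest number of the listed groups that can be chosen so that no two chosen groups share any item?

4

Atlas, Comet, Delta, Harbor are pairwise disjoint (Atlas={a,b,j}; Comet={c,d,l}; Delta={i,k}; Harbor={g,h}).
Every remaining group overlaps one of these, and no 5 of the listed groups are pairwise disjoint, so 4 is the maximum.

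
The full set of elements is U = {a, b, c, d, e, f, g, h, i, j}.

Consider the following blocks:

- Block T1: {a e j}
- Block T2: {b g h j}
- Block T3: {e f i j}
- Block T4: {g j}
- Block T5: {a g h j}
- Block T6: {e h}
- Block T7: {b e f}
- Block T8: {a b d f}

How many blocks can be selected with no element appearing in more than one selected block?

T4, T6, T8 are pairwise disjoint (T4={g,j}; T6={e,h}; T8={a,b,d,f}).
Every remaining block overlaps one of these, and no 4 of the listed blocks are pairwise disjoint, so 3 is the maximum.

3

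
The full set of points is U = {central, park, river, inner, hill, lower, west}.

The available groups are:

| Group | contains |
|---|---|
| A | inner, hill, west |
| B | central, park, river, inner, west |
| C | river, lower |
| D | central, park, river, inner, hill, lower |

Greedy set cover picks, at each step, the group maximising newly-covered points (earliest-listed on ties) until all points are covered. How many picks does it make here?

Greedy: pick D (covers 6 new) → pick A (covers 1 new). Total picks: 2.

2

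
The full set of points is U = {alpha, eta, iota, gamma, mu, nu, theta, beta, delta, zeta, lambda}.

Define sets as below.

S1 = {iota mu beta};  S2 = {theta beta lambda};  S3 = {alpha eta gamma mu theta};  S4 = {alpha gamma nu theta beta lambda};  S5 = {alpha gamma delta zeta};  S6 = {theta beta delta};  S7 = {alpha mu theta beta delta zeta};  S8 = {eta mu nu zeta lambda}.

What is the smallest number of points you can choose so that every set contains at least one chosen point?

H = {gamma, nu, beta} meets every set (each contains at least one member of H), and |H| = 3.
No choice of 2 points meets every set, so 3 is the minimum.

3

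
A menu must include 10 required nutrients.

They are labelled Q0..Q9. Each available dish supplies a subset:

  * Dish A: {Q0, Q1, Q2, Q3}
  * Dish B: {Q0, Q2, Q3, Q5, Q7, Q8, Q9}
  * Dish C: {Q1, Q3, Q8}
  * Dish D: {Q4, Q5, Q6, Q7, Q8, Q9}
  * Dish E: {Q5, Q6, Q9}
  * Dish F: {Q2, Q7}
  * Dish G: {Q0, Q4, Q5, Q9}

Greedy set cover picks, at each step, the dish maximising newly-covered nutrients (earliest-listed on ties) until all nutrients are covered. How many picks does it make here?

3

Greedy: pick B (covers 7 new) → pick D (covers 2 new) → pick A (covers 1 new). Total picks: 3.
(The true minimum cover uses only 2 dishes, so greedy is not optimal here.)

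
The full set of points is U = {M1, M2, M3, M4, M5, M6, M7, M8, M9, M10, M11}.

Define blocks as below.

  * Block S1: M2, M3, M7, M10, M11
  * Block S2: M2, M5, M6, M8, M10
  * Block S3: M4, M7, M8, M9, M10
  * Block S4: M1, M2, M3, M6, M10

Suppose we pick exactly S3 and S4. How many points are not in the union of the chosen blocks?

Union of S3, S4 = {M1, M2, M3, M4, M6, M7, M8, M9, M10}.
Not covered: M5, M11 — 2 points.

2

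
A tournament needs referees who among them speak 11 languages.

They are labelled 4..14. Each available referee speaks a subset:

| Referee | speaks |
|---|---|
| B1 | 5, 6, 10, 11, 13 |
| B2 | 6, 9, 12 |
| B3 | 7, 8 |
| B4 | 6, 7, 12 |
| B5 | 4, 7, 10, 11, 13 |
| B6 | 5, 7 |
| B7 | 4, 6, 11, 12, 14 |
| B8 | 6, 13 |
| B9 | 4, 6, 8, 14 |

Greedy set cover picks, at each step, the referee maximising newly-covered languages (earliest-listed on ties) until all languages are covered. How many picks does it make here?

Greedy: pick B1 (covers 5 new) → pick B7 (covers 3 new) → pick B3 (covers 2 new) → pick B2 (covers 1 new). Total picks: 4.

4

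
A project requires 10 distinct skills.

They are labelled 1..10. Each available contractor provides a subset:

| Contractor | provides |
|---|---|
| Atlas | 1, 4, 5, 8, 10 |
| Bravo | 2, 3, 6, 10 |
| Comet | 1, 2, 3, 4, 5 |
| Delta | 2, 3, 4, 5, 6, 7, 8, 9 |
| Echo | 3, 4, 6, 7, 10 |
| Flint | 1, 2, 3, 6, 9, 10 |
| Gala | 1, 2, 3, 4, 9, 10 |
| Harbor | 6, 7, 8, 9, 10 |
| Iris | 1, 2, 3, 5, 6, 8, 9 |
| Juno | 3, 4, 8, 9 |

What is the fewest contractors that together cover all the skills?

Take {Echo, Iris}. Their union is {1, 2, 3, 4, 5, 6, 7, 8, 9, 10}, which is all 10 skills.
No single contractor has all 10 skills (the largest, Delta, has 8), so 2 is optimal.

2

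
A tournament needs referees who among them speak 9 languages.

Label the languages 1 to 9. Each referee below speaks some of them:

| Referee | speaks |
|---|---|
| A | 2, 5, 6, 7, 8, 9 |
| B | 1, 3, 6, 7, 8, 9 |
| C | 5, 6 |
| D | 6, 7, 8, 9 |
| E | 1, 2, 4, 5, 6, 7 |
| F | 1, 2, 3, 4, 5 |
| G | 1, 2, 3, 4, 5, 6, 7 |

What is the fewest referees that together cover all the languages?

2

B and F together: B ∪ F = {1, 2, 3, 4, 5, 6, 7, 8, 9} — every language is covered.
No single referee has all 9 languages (the largest, G, has 7), so 2 is optimal.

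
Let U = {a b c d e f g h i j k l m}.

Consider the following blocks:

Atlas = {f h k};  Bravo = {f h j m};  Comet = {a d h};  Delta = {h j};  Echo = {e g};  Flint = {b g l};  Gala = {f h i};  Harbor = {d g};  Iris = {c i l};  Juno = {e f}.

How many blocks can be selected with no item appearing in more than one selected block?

Delta, Harbor, Iris, Juno are pairwise disjoint (Delta={h,j}; Harbor={d,g}; Iris={c,i,l}; Juno={e,f}).
Every remaining block overlaps one of these, and no 5 of the listed blocks are pairwise disjoint, so 4 is the maximum.

4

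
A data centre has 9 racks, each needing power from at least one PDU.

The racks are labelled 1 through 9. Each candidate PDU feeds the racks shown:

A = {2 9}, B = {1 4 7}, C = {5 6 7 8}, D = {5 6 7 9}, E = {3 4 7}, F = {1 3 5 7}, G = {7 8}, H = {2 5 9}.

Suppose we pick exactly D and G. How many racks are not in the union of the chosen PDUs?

4

Union of D, G = {5, 6, 7, 8, 9}.
Not covered: 1, 2, 3, 4 — 4 racks.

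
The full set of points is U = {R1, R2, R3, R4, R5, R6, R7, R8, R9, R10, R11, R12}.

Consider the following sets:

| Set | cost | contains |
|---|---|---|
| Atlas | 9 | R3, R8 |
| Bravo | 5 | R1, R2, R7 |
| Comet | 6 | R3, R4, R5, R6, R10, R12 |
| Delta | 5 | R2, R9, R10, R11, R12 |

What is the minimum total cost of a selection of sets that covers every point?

Atlas, Bravo, Comet, Delta together cover every point (Atlas ∪ Bravo ∪ Comet ∪ Delta = {R1, R2, R3, R4, R5, R6, R7, R8, R9, R10, R11, R12}); total cost 9 + 5 + 6 + 5 = 25.
No covering selection has total cost below 25.

25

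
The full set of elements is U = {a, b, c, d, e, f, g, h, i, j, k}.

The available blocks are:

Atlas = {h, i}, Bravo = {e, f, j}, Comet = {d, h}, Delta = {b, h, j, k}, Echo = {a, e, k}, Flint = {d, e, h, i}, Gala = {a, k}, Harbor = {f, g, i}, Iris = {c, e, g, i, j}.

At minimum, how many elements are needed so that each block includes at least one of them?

T = {c, f, h, k} meets every block (each contains at least one member of T), and |T| = 4.
No choice of 3 elements meets every block, so 4 is the minimum.

4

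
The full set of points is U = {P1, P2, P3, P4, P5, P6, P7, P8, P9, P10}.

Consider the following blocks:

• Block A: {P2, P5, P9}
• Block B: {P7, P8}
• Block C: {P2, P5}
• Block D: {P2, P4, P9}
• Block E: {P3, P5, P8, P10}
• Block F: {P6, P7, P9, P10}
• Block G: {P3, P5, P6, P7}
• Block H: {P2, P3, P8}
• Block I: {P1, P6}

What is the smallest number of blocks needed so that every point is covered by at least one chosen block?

4

D, E, G, and I cover everything between them: the union {P1, P2, P3, P4, P5, P6, P7, P8, P9, P10} is all of U.
No 3 of the 9 blocks cover everything (all 84 combinations miss at least one point), so 4 is optimal.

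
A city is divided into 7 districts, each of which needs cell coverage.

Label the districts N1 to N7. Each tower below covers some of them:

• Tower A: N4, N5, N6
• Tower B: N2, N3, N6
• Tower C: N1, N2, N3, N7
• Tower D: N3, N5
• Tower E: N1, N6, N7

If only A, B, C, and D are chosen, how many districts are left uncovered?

0

Union of A, B, C, D = {N1, N2, N3, N4, N5, N6, N7} — that's every district, so 0 are uncovered.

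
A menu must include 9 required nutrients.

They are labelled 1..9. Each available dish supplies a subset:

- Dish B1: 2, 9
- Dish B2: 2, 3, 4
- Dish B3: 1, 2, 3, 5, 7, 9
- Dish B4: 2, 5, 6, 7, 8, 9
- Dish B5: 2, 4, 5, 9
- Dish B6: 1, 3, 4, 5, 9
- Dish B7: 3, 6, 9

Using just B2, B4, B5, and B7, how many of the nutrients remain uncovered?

Union of B2, B4, B5, B7 = {2, 3, 4, 5, 6, 7, 8, 9}.
Not covered: 1 — 1 nutrient.

1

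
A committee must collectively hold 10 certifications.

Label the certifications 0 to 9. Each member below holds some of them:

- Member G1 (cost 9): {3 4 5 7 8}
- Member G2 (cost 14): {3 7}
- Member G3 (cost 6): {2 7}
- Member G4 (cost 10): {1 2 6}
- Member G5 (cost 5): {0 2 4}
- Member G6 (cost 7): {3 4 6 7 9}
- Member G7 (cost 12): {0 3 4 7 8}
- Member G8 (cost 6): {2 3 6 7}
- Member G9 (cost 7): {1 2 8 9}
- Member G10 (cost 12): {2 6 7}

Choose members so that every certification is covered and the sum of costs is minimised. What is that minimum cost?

G1, G5, G8, G9 together cover every certification (G1 ∪ G5 ∪ G8 ∪ G9 = {0, 1, 2, 3, 4, 5, 6, 7, 8, 9}); total cost 9 + 5 + 6 + 7 = 27.
The greedy pick G6, G9, G5, G1 costs 28; no covering selection beats 27.

27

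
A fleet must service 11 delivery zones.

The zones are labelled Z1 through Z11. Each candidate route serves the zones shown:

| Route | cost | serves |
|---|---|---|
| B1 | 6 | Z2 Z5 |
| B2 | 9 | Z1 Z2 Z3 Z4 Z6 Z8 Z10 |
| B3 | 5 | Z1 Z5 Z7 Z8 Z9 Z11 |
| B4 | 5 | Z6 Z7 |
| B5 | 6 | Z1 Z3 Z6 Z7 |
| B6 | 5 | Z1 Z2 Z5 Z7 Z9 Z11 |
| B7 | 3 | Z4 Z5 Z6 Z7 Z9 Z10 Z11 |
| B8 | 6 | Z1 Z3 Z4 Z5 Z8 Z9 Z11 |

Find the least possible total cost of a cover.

B2, B7 together cover every zone (B2 ∪ B7 = {Z1, Z2, Z3, Z4, Z5, Z6, Z7, Z8, Z9, Z10, Z11}); total cost 9 + 3 = 12.
The greedy pick B7, B8, B6 costs 14; no covering selection beats 12.

12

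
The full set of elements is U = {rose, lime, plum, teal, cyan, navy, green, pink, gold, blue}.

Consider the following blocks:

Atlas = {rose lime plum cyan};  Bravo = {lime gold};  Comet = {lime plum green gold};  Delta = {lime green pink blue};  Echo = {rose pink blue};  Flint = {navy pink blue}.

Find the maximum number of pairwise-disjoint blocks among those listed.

2

Atlas, Flint are pairwise disjoint (Atlas={rose,lime,plum,cyan}; Flint={navy,pink,blue}).
Every remaining block overlaps one of these, and no 3 of the listed blocks are pairwise disjoint, so 2 is the maximum.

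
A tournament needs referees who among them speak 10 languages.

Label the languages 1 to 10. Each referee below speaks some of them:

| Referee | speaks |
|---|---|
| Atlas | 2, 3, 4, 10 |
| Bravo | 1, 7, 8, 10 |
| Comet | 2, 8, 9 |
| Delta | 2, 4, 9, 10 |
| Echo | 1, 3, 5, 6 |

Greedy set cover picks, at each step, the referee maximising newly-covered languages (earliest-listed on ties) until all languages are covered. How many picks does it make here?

Greedy: pick Atlas (covers 4 new) → pick Bravo (covers 3 new) → pick Echo (covers 2 new) → pick Comet (covers 1 new). Total picks: 4.
(The true minimum cover uses only 3 referees, so greedy is not optimal here.)

4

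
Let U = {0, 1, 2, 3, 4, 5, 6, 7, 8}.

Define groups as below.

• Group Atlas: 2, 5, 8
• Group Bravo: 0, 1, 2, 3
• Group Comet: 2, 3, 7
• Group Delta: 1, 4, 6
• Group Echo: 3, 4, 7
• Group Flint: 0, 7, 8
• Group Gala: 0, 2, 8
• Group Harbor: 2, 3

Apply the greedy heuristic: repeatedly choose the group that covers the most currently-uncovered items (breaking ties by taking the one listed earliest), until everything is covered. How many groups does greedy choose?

Greedy: pick Bravo (covers 4 new) → pick Atlas (covers 2 new) → pick Delta (covers 2 new) → pick Comet (covers 1 new). Total picks: 4.

4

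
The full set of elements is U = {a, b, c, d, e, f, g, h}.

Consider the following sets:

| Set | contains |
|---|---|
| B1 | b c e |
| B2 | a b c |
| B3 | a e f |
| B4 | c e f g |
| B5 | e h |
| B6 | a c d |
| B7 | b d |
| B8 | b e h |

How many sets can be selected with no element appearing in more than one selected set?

B3, B7 are pairwise disjoint (B3={a,e,f}; B7={b,d}).
Every remaining set overlaps one of these, and no 3 of the listed sets are pairwise disjoint, so 2 is the maximum.

2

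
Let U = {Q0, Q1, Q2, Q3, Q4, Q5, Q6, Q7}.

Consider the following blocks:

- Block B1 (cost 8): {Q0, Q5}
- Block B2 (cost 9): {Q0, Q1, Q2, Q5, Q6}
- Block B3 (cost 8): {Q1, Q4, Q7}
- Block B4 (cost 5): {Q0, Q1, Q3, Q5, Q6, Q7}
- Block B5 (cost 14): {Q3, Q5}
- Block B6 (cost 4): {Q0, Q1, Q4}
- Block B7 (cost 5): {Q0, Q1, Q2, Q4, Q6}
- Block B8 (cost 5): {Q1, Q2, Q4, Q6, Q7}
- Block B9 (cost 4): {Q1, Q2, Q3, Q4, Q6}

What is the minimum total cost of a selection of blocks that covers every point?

B4, B9 together cover every point (B4 ∪ B9 = {Q0, Q1, Q2, Q3, Q4, Q5, Q6, Q7}); total cost 5 + 4 = 9.
No covering selection has total cost below 9.

9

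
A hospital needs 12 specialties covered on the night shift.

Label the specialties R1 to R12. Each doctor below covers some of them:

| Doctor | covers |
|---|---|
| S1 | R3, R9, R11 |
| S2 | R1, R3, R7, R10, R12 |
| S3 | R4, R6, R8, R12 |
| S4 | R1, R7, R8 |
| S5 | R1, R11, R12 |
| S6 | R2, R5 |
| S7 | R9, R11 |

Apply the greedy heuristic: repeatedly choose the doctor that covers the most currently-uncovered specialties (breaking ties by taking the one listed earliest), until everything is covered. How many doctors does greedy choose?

Greedy: pick S2 (covers 5 new) → pick S3 (covers 3 new) → pick S1 (covers 2 new) → pick S6 (covers 2 new). Total picks: 4.

4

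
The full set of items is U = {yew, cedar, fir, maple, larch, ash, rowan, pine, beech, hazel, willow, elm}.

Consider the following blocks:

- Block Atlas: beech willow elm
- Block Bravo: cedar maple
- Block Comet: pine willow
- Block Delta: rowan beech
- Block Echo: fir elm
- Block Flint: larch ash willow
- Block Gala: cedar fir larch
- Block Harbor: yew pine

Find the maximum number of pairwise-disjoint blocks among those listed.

5

Bravo, Delta, Echo, Flint, Harbor are pairwise disjoint (Bravo={cedar,maple}; Delta={rowan,beech}; Echo={fir,elm}; Flint={larch,ash,willow}; Harbor={yew,pine}).
Every remaining block overlaps one of these, and no 6 of the listed blocks are pairwise disjoint, so 5 is the maximum.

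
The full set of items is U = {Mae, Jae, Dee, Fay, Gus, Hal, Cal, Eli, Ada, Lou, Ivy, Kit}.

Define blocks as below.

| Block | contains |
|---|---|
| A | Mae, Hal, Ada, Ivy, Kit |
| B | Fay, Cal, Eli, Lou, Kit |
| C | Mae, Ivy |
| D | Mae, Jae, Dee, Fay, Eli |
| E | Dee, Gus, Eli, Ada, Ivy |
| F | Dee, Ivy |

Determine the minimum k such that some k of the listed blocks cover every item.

4

A and B and D and E together: A ∪ B ∪ D ∪ E = {Mae, Jae, Dee, Fay, Gus, Hal, Cal, Eli, Ada, Lou, Ivy, Kit} — every item is covered.
No 3 of the 6 blocks cover everything (all 20 combinations miss at least one item), so 4 is optimal.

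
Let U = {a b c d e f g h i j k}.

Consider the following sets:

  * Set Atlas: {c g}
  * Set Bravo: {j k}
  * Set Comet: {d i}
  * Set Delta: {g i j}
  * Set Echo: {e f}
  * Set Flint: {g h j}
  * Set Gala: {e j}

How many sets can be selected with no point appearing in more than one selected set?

4

Atlas, Bravo, Comet, Echo are pairwise disjoint (Atlas={c,g}; Bravo={j,k}; Comet={d,i}; Echo={e,f}).
Every remaining set overlaps one of these, and no 5 of the listed sets are pairwise disjoint, so 4 is the maximum.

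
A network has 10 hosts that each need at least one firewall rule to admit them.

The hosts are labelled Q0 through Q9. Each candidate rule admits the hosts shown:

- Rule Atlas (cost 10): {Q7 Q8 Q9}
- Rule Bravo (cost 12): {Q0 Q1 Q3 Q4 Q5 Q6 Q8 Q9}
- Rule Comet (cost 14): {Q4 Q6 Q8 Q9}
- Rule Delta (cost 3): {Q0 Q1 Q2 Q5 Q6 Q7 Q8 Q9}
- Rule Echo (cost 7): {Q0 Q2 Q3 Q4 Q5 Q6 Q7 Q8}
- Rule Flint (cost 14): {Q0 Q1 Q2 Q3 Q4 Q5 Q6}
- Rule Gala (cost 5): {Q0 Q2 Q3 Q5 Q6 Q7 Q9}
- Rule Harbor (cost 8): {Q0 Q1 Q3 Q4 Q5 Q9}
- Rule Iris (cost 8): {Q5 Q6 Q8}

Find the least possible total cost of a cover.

10

Delta, Echo together cover every host (Delta ∪ Echo = {Q0, Q1, Q2, Q3, Q4, Q5, Q6, Q7, Q8, Q9}); total cost 3 + 7 = 10.
No covering selection has total cost below 10.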